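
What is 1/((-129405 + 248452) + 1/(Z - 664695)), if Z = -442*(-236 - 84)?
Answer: 523255/62291937984 ≈ 8.4000e-6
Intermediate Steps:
Z = 141440 (Z = -442*(-320) = 141440)
1/((-129405 + 248452) + 1/(Z - 664695)) = 1/((-129405 + 248452) + 1/(141440 - 664695)) = 1/(119047 + 1/(-523255)) = 1/(119047 - 1/523255) = 1/(62291937984/523255) = 523255/62291937984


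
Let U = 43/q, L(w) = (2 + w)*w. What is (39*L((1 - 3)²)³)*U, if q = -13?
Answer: -1783296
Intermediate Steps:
L(w) = w*(2 + w)
U = -43/13 (U = 43/(-13) = 43*(-1/13) = -43/13 ≈ -3.3077)
(39*L((1 - 3)²)³)*U = (39*((1 - 3)²*(2 + (1 - 3)²))³)*(-43/13) = (39*((-2)²*(2 + (-2)²))³)*(-43/13) = (39*(4*(2 + 4))³)*(-43/13) = (39*(4*6)³)*(-43/13) = (39*24³)*(-43/13) = (39*13824)*(-43/13) = 539136*(-43/13) = -1783296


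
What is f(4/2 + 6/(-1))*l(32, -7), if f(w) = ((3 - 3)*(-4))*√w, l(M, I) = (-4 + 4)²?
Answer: 0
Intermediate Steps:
l(M, I) = 0 (l(M, I) = 0² = 0)
f(w) = 0 (f(w) = (0*(-4))*√w = 0*√w = 0)
f(4/2 + 6/(-1))*l(32, -7) = 0*0 = 0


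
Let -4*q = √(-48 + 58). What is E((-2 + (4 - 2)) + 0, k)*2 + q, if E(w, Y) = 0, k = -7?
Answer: -√10/4 ≈ -0.79057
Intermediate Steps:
q = -√10/4 (q = -√(-48 + 58)/4 = -√10/4 ≈ -0.79057)
E((-2 + (4 - 2)) + 0, k)*2 + q = 0*2 - √10/4 = 0 - √10/4 = -√10/4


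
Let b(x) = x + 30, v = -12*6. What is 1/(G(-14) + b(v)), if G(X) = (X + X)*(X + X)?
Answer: 1/742 ≈ 0.0013477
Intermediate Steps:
v = -72
b(x) = 30 + x
G(X) = 4*X² (G(X) = (2*X)*(2*X) = 4*X²)
1/(G(-14) + b(v)) = 1/(4*(-14)² + (30 - 72)) = 1/(4*196 - 42) = 1/(784 - 42) = 1/742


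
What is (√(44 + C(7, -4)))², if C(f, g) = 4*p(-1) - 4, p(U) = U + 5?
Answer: 56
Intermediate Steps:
p(U) = 5 + U
C(f, g) = 12 (C(f, g) = 4*(5 - 1) - 4 = 4*4 - 4 = 16 - 4 = 12)
(√(44 + C(7, -4)))² = (√(44 + 12))² = (√56)² = (2*√14)² = 56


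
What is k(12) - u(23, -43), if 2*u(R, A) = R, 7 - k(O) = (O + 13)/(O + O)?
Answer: -133/24 ≈ -5.5417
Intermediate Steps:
k(O) = 7 - (13 + O)/(2*O) (k(O) = 7 - (O + 13)/(O + O) = 7 - (13 + O)/(2*O))
u(R, A) = R/2
k(12) - u(23, -43) = (13/2)*(-1 + 12)/12 - 23/2 = (13/2)*(1/12)*11 - 1*23/2 = 143/24 - 23/2 = -133/24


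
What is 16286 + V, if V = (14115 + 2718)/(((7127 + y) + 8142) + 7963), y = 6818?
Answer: 489411133/30050 ≈ 16287.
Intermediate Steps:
V = 16833/30050 (V = (14115 + 2718)/(((7127 + 6818) + 8142) + 7963) = 16833/((13945 + 8142) + 7963) = 16833/(22087 + 7963) = 16833/30050 ≈ 0.56017)
16286 + V = 16286 + 16833/30050 = 489411133/30050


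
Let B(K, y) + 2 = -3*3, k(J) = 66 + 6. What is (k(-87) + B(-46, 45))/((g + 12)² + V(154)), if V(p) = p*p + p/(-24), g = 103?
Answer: 732/443215 ≈ 0.0016516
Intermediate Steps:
k(J) = 72
V(p) = p² - p/24 (V(p) = p² + p*(-1/24) = p² - p/24)
B(K, y) = -11 (B(K, y) = -2 - 3*3 = -2 - 9 = -11)
(k(-87) + B(-46, 45))/((g + 12)² + V(154)) = (72 - 11)/((103 + 12)² + 154*(-1/24 + 154)) = 61/(115² + 154*(3695/24)) = 61/(13225 + 284515/12) = 61/(443215/12) = 61*(12/443215) = 732/443215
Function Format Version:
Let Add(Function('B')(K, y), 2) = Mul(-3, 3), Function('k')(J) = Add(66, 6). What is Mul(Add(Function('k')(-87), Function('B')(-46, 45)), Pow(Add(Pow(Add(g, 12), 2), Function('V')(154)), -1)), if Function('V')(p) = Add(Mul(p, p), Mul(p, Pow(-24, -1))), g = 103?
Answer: Rational(732, 443215) ≈ 0.0016516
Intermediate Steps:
Function('k')(J) = 72
Function('V')(p) = Add(Pow(p, 2), Mul(Rational(-1, 24), p)) (Function('V')(p) = Add(Pow(p, 2), Mul(p, Rational(-1, 24))) = Add(Pow(p, 2), Mul(Rational(-1, 24), p)))
Function('B')(K, y) = -11 (Function('B')(K, y) = Add(-2, Mul(-3, 3)) = Add(-2, -9) = -11)
Mul(Add(Function('k')(-87), Function('B')(-46, 45)), Pow(Add(Pow(Add(g, 12), 2), Function('V')(154)), -1)) = Mul(Add(72, -11), Pow(Add(Pow(Add(103, 12), 2), Mul(154, Add(Rational(-1, 24), 154))), -1)) = Mul(61, Pow(Add(Pow(115, 2), Mul(154, Rational(3695, 24))), -1)) = Mul(61, Pow(Add(13225, Rational(284515, 12)), -1)) = Mul(61, Pow(Rational(443215, 12), -1)) = Mul(61, Rational(12, 443215)) = Rational(732, 443215)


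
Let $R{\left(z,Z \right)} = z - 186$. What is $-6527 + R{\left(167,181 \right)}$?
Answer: $-6546$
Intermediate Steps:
$R{\left(z,Z \right)} = -186 + z$
$-6527 + R{\left(167,181 \right)} = -6527 + \left(-186 + 167\right) = -6527 - 19 = -6546$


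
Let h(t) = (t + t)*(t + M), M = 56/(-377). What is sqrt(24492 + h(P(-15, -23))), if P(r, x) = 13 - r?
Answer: 6*sqrt(102852763)/377 ≈ 161.41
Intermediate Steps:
M = -56/377 (M = 56*(-1/377) = -56/377 ≈ -0.14854)
h(t) = 2*t*(-56/377 + t) (h(t) = (t + t)*(t - 56/377) = (2*t)*(-56/377 + t) = 2*t*(-56/377 + t))
sqrt(24492 + h(P(-15, -23))) = sqrt(24492 + 2*(13 - 1*(-15))*(-56 + 377*(13 - 1*(-15)))/377) = sqrt(24492 + 2*(13 + 15)*(-56 + 377*(13 + 15))/377) = sqrt(24492 + (2/377)*28*(-56 + 377*28)) = sqrt(24492 + (2/377)*28*(-56 + 10556)) = sqrt(24492 + (2/377)*28*10500) = sqrt(24492 + 588000/377) = sqrt(9821484/377) = 6*sqrt(102852763)/377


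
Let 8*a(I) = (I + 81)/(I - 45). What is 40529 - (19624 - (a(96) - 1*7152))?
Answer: 1870467/136 ≈ 13753.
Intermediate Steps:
a(I) = (81 + I)/(8*(-45 + I)) (a(I) = ((I + 81)/(I - 45))/8 = ((81 + I)/(-45 + I))/8 = (81 + I)/(8*(-45 + I)))
40529 - (19624 - (a(96) - 1*7152)) = 40529 - (19624 - ((81 + 96)/(8*(-45 + 96)) - 1*7152)) = 40529 - (19624 - ((1/8)*177/51 - 7152)) = 40529 - (19624 - ((1/8)*(1/51)*177 - 7152)) = 40529 - (19624 - (59/136 - 7152)) = 40529 - (19624 - 1*(-972613/136)) = 40529 - (19624 + 972613/136) = 40529 - 1*3641477/136 = 40529 - 3641477/136 = 1870467/136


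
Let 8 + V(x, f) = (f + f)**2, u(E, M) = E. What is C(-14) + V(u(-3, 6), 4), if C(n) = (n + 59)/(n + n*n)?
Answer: 10237/182 ≈ 56.247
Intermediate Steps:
V(x, f) = -8 + 4*f**2 (V(x, f) = -8 + (f + f)**2 = -8 + (2*f)**2 = -8 + 4*f**2)
C(n) = (59 + n)/(n + n**2)
C(-14) + V(u(-3, 6), 4) = (59 - 14)/((-14)*(1 - 14)) + (-8 + 4*4**2) = -1/14*45/(-13) + (-8 + 4*16) = -1/14*(-1/13)*45 + (-8 + 64) = 45/182 + 56 = 10237/182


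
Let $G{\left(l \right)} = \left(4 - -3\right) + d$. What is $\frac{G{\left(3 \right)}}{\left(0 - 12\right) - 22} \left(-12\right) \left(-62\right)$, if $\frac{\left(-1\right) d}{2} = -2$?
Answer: $- \frac{4092}{17} \approx -240.71$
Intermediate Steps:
$d = 4$ ($d = \left(-2\right) \left(-2\right) = 4$)
$G{\left(l \right)} = 11$ ($G{\left(l \right)} = \left(4 - -3\right) + 4 = \left(4 + 3\right) + 4 = 7 + 4 = 11$)
$\frac{G{\left(3 \right)}}{\left(0 - 12\right) - 22} \left(-12\right) \left(-62\right) = \frac{11}{\left(0 - 12\right) - 22} \left(-12\right) \left(-62\right) = \frac{11}{-12 - 22} \left(-12\right) \left(-62\right) = \frac{11}{-34} \left(-12\right) \left(-62\right) = 11 \left(- \frac{1}{34}\right) \left(-12\right) \left(-62\right) = \left(- \frac{11}{34}\right) \left(-12\right) \left(-62\right) = \frac{66}{17} \left(-62\right) = - \frac{4092}{17}$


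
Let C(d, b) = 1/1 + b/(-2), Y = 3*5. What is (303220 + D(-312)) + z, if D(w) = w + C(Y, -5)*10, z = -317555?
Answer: -14612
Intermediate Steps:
Y = 15
C(d, b) = 1 - b/2 (C(d, b) = 1*1 + b*(-½) = 1 - b/2)
D(w) = 35 + w (D(w) = w + (1 - ½*(-5))*10 = w + (1 + 5/2)*10 = w + (7/2)*10 = w + 35 = 35 + w)
(303220 + D(-312)) + z = (303220 + (35 - 312)) - 317555 = (303220 - 277) - 317555 = 302943 - 317555 = -14612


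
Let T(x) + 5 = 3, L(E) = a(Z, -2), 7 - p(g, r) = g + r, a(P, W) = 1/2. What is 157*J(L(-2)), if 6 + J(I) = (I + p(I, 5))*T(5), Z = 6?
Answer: -1570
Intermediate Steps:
a(P, W) = 1/2
p(g, r) = 7 - g - r (p(g, r) = 7 - (g + r) = 7 + (-g - r) = 7 - g - r)
L(E) = 1/2
T(x) = -2 (T(x) = -5 + 3 = -2)
J(I) = -10 (J(I) = -6 + (I + (7 - I - 1*5))*(-2) = -6 + (I + (7 - I - 5))*(-2) = -6 + (I + (2 - I))*(-2) = -6 + 2*(-2) = -6 - 4 = -10)
157*J(L(-2)) = 157*(-10) = -1570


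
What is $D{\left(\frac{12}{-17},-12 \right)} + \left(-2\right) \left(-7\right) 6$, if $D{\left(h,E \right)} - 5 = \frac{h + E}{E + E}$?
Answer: $\frac{1522}{17} \approx 89.529$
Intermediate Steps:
$D{\left(h,E \right)} = 5 + \frac{E + h}{2 E}$ ($D{\left(h,E \right)} = 5 + \frac{h + E}{E + E} = 5 + \frac{E + h}{2 E}$)
$D{\left(\frac{12}{-17},-12 \right)} + \left(-2\right) \left(-7\right) 6 = \frac{\frac{12}{-17} + 11 \left(-12\right)}{2 \left(-12\right)} + \left(-2\right) \left(-7\right) 6 = \frac{1}{2} \left(- \frac{1}{12}\right) \left(12 \left(- \frac{1}{17}\right) - 132\right) + 14 \cdot 6 = \frac{1}{2} \left(- \frac{1}{12}\right) \left(- \frac{12}{17} - 132\right) + 84 = \frac{1}{2} \left(- \frac{1}{12}\right) \left(- \frac{2256}{17}\right) + 84 = \frac{94}{17} + 84 = \frac{1522}{17}$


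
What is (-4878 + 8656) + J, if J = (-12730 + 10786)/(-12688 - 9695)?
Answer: 3132034/829 ≈ 3778.1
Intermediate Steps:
J = 72/829 (J = -1944/(-22383) = -1944*(-1/22383) = 72/829 ≈ 0.086852)
(-4878 + 8656) + J = (-4878 + 8656) + 72/829 = 3778 + 72/829 = 3132034/829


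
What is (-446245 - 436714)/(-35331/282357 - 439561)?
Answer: 83103218121/41371053536 ≈ 2.0087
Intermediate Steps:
(-446245 - 436714)/(-35331/282357 - 439561) = -882959/(-35331*1/282357 - 439561) = -882959/(-11777/94119 - 439561) = -882959/(-41371053536/94119) = -882959*(-94119/41371053536) = 83103218121/41371053536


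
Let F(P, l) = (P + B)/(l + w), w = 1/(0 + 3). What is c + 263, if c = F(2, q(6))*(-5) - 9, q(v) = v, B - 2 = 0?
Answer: 4766/19 ≈ 250.84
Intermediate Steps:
B = 2 (B = 2 + 0 = 2)
w = ⅓ (w = 1/3 = ⅓ ≈ 0.33333)
F(P, l) = (2 + P)/(⅓ + l) (F(P, l) = (P + 2)/(l + ⅓) = (2 + P)/(⅓ + l))
c = -231/19 (c = (3*(2 + 2)/(1 + 3*6))*(-5) - 9 = (3*4/(1 + 18))*(-5) - 9 = (3*4/19)*(-5) - 9 = (3*(1/19)*4)*(-5) - 9 = (12/19)*(-5) - 9 = -60/19 - 9 = -231/19 ≈ -12.158)
c + 263 = -231/19 + 263 = 4766/19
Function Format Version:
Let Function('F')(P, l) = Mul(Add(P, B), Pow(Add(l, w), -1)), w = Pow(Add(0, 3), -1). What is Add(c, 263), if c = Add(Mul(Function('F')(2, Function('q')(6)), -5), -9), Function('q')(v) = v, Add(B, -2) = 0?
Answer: Rational(4766, 19) ≈ 250.84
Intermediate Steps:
B = 2 (B = Add(2, 0) = 2)
w = Rational(1, 3) (w = Pow(3, -1) = Rational(1, 3) ≈ 0.33333)
Function('F')(P, l) = Mul(Pow(Add(Rational(1, 3), l), -1), Add(2, P)) (Function('F')(P, l) = Mul(Add(P, 2), Pow(Add(l, Rational(1, 3)), -1)) = Mul(Add(2, P), Pow(Add(Rational(1, 3), l), -1)) = Mul(Pow(Add(Rational(1, 3), l), -1), Add(2, P)))
c = Rational(-231, 19) (c = Add(Mul(Mul(3, Pow(Add(1, Mul(3, 6)), -1), Add(2, 2)), -5), -9) = Add(Mul(Mul(3, Pow(Add(1, 18), -1), 4), -5), -9) = Add(Mul(Mul(3, Pow(19, -1), 4), -5), -9) = Add(Mul(Mul(3, Rational(1, 19), 4), -5), -9) = Add(Mul(Rational(12, 19), -5), -9) = Add(Rational(-60, 19), -9) = Rational(-231, 19) ≈ -12.158)
Add(c, 263) = Add(Rational(-231, 19), 263) = Rational(4766, 19)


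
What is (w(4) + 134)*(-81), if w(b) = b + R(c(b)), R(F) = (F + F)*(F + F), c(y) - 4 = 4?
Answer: -31914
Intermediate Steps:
c(y) = 8 (c(y) = 4 + 4 = 8)
R(F) = 4*F**2 (R(F) = (2*F)*(2*F) = 4*F**2)
w(b) = 256 + b (w(b) = b + 4*8**2 = b + 4*64 = b + 256 = 256 + b)
(w(4) + 134)*(-81) = ((256 + 4) + 134)*(-81) = (260 + 134)*(-81) = 394*(-81) = -31914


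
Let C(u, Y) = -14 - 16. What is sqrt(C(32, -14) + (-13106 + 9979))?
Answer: I*sqrt(3157) ≈ 56.187*I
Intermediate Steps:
C(u, Y) = -30
sqrt(C(32, -14) + (-13106 + 9979)) = sqrt(-30 + (-13106 + 9979)) = sqrt(-30 - 3127) = sqrt(-3157) = I*sqrt(3157)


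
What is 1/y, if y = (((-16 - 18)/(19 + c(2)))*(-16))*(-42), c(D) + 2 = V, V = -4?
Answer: -13/22848 ≈ -0.00056898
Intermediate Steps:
c(D) = -6 (c(D) = -2 - 4 = -6)
y = -22848/13 (y = (((-16 - 18)/(19 - 6))*(-16))*(-42) = (-34/13*(-16))*(-42) = (-34*1/13*(-16))*(-42) = -34/13*(-16)*(-42) = (544/13)*(-42) = -22848/13 ≈ -1757.5)
1/y = 1/(-22848/13) = -13/22848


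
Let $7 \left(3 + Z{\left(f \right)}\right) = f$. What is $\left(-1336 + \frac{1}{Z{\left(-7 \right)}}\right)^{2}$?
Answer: $\frac{28569025}{16} \approx 1.7856 \cdot 10^{6}$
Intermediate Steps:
$Z{\left(f \right)} = -3 + \frac{f}{7}$
$\left(-1336 + \frac{1}{Z{\left(-7 \right)}}\right)^{2} = \left(-1336 + \frac{1}{-3 + \frac{1}{7} \left(-7\right)}\right)^{2} = \left(-1336 + \frac{1}{-3 - 1}\right)^{2} = \left(-1336 + \frac{1}{-4}\right)^{2} = \left(-1336 - \frac{1}{4}\right)^{2} = \left(- \frac{5345}{4}\right)^{2} = \frac{28569025}{16}$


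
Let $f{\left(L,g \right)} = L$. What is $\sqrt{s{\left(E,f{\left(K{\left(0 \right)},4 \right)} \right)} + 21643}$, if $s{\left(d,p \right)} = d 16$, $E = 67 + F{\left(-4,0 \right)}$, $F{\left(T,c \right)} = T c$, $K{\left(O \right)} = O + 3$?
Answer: $\sqrt{22715} \approx 150.71$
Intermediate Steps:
$K{\left(O \right)} = 3 + O$
$E = 67$ ($E = 67 - 0 = 67 + 0 = 67$)
$s{\left(d,p \right)} = 16 d$
$\sqrt{s{\left(E,f{\left(K{\left(0 \right)},4 \right)} \right)} + 21643} = \sqrt{16 \cdot 67 + 21643} = \sqrt{1072 + 21643} = \sqrt{22715}$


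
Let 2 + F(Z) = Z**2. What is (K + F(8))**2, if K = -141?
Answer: 6241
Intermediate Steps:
F(Z) = -2 + Z**2
(K + F(8))**2 = (-141 + (-2 + 8**2))**2 = (-141 + (-2 + 64))**2 = (-141 + 62)**2 = (-79)**2 = 6241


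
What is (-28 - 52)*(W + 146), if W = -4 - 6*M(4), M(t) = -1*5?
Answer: -13760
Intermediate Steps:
M(t) = -5
W = 26 (W = -4 - 6*(-5) = -4 + 30 = 26)
(-28 - 52)*(W + 146) = (-28 - 52)*(26 + 146) = -80*172 = -13760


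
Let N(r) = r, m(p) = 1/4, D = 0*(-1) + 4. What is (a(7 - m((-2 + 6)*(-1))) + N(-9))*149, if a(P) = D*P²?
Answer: 103257/4 ≈ 25814.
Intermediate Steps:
D = 4 (D = 0 + 4 = 4)
m(p) = ¼
a(P) = 4*P²
(a(7 - m((-2 + 6)*(-1))) + N(-9))*149 = (4*(7 - 1*¼)² - 9)*149 = (4*(7 - ¼)² - 9)*149 = (4*(27/4)² - 9)*149 = (4*(729/16) - 9)*149 = (729/4 - 9)*149 = (693/4)*149 = 103257/4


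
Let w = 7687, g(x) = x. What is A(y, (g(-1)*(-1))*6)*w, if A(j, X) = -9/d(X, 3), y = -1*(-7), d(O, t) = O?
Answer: -23061/2 ≈ -11531.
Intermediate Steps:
y = 7
A(j, X) = -9/X
A(y, (g(-1)*(-1))*6)*w = -9/(-1*(-1)*6)*7687 = -9/(1*6)*7687 = -9/6*7687 = -9*1/6*7687 = -3/2*7687 = -23061/2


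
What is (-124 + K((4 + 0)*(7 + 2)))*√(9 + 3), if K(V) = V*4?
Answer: 40*√3 ≈ 69.282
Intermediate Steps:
K(V) = 4*V
(-124 + K((4 + 0)*(7 + 2)))*√(9 + 3) = (-124 + 4*((4 + 0)*(7 + 2)))*√(9 + 3) = (-124 + 4*(4*9))*√12 = (-124 + 4*36)*(2*√3) = (-124 + 144)*(2*√3) = 20*(2*√3) = 40*√3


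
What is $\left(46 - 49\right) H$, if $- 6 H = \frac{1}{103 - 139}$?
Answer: $- \frac{1}{72} \approx -0.013889$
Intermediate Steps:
$H = \frac{1}{216}$ ($H = - \frac{1}{6 \left(103 - 139\right)} = - \frac{1}{6 \left(-36\right)} = \left(- \frac{1}{6}\right) \left(- \frac{1}{36}\right) = \frac{1}{216} \approx 0.0046296$)
$\left(46 - 49\right) H = \left(46 - 49\right) \frac{1}{216} = \left(-3\right) \frac{1}{216} = - \frac{1}{72}$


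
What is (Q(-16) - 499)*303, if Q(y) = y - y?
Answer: -151197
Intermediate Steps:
Q(y) = 0
(Q(-16) - 499)*303 = (0 - 499)*303 = -499*303 = -151197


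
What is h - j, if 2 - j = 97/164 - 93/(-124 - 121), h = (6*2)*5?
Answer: 2369457/40180 ≈ 58.971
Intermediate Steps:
h = 60 (h = 12*5 = 60)
j = 41343/40180 (j = 2 - (97/164 - 93/(-124 - 121)) = 2 - (97*(1/164) - 93/(-245)) = 2 - (97/164 - 93*(-1/245)) = 2 - (97/164 + 93/245) = 2 - 1*39017/40180 = 2 - 39017/40180 = 41343/40180 ≈ 1.0289)
h - j = 60 - 1*41343/40180 = 60 - 41343/40180 = 2369457/40180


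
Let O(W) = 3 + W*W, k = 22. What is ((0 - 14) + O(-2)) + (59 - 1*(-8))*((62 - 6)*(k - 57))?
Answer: -131327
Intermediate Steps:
O(W) = 3 + W²
((0 - 14) + O(-2)) + (59 - 1*(-8))*((62 - 6)*(k - 57)) = ((0 - 14) + (3 + (-2)²)) + (59 - 1*(-8))*((62 - 6)*(22 - 57)) = (-14 + (3 + 4)) + (59 + 8)*(56*(-35)) = (-14 + 7) + 67*(-1960) = -7 - 131320 = -131327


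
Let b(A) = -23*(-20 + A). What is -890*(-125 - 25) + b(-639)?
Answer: 148657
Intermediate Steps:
b(A) = 460 - 23*A
-890*(-125 - 25) + b(-639) = -890*(-125 - 25) + (460 - 23*(-639)) = -890*(-150) + (460 + 14697) = 133500 + 15157 = 148657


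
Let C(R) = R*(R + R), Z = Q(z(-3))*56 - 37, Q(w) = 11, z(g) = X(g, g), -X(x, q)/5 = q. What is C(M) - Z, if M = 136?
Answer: 36413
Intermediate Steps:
X(x, q) = -5*q
z(g) = -5*g
Z = 579 (Z = 11*56 - 37 = 616 - 37 = 579)
C(R) = 2*R**2 (C(R) = R*(2*R) = 2*R**2)
C(M) - Z = 2*136**2 - 1*579 = 2*18496 - 579 = 36992 - 579 = 36413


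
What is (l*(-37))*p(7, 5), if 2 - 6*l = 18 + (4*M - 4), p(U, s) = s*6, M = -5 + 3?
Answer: 740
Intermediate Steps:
M = -2
p(U, s) = 6*s
l = -2/3 (l = 1/3 - (18 + (4*(-2) - 4))/6 = 1/3 - (18 + (-8 - 4))/6 = 1/3 - (18 - 12)/6 = 1/3 - 1/6*6 = 1/3 - 1 = -2/3 ≈ -0.66667)
(l*(-37))*p(7, 5) = (-2/3*(-37))*(6*5) = (74/3)*30 = 740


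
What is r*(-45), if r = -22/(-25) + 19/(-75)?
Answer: -141/5 ≈ -28.200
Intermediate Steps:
r = 47/75 (r = -22*(-1/25) + 19*(-1/75) = 22/25 - 19/75 = 47/75 ≈ 0.62667)
r*(-45) = (47/75)*(-45) = -141/5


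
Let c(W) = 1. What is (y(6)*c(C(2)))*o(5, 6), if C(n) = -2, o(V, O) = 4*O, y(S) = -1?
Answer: -24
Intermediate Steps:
(y(6)*c(C(2)))*o(5, 6) = (-1*1)*(4*6) = -1*24 = -24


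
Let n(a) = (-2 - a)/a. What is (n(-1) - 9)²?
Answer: 64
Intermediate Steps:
n(a) = (-2 - a)/a
(n(-1) - 9)² = ((-2 - 1*(-1))/(-1) - 9)² = (-(-2 + 1) - 9)² = (-1*(-1) - 9)² = (1 - 9)² = (-8)² = 64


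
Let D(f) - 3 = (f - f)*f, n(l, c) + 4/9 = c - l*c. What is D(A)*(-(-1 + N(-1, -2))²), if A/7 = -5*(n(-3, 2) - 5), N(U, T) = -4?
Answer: -75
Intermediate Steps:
n(l, c) = -4/9 + c - c*l (n(l, c) = -4/9 + (c - l*c) = -4/9 + (c - c*l) = -4/9 + c - c*l)
A = -805/9 (A = 7*(-5*((-4/9 + 2 - 1*2*(-3)) - 5)) = 7*(-5*((-4/9 + 2 + 6) - 5)) = 7*(-5*(68/9 - 5)) = 7*(-5*23/9) = 7*(-115/9) = -805/9 ≈ -89.444)
D(f) = 3 (D(f) = 3 + (f - f)*f = 3 + 0*f = 3 + 0 = 3)
D(A)*(-(-1 + N(-1, -2))²) = 3*(-(-1 - 4)²) = 3*(-1*(-5)²) = 3*(-1*25) = 3*(-25) = -75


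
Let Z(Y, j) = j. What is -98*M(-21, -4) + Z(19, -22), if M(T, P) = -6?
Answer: 566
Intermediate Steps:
-98*M(-21, -4) + Z(19, -22) = -98*(-6) - 22 = 588 - 22 = 566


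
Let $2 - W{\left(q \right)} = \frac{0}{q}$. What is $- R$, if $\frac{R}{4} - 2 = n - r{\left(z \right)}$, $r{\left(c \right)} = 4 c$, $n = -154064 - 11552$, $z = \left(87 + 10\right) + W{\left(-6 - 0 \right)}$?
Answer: $664040$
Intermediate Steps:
$W{\left(q \right)} = 2$ ($W{\left(q \right)} = 2 - \frac{0}{q} = 2 - 0 = 2 + 0 = 2$)
$z = 99$ ($z = \left(87 + 10\right) + 2 = 97 + 2 = 99$)
$n = -165616$ ($n = -154064 - 11552 = -165616$)
$R = -664040$ ($R = 8 + 4 \left(-165616 - 4 \cdot 99\right) = 8 + 4 \left(-165616 - 396\right) = 8 + 4 \left(-166012\right) = 8 - 664048 = -664040$)
$- R = \left(-1\right) \left(-664040\right) = 664040$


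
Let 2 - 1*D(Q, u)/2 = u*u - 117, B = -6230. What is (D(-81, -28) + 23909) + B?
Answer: 16349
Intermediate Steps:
D(Q, u) = 238 - 2*u² (D(Q, u) = 4 - 2*(u*u - 117) = 4 - 2*(u² - 117) = 4 - 2*(-117 + u²) = 4 + (234 - 2*u²) = 238 - 2*u²)
(D(-81, -28) + 23909) + B = ((238 - 2*(-28)²) + 23909) - 6230 = ((238 - 2*784) + 23909) - 6230 = ((238 - 1568) + 23909) - 6230 = (-1330 + 23909) - 6230 = 22579 - 6230 = 16349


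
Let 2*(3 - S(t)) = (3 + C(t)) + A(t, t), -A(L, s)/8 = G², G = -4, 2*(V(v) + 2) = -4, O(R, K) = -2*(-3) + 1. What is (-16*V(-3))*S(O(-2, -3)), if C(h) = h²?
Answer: 2624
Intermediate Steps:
O(R, K) = 7 (O(R, K) = 6 + 1 = 7)
V(v) = -4 (V(v) = -2 + (½)*(-4) = -2 - 2 = -4)
A(L, s) = -128 (A(L, s) = -8*(-4)² = -8*16 = -128)
S(t) = 131/2 - t²/2 (S(t) = 3 - ((3 + t²) - 128)/2 = 3 - (-125 + t²)/2 = 3 + (125/2 - t²/2) = 131/2 - t²/2)
(-16*V(-3))*S(O(-2, -3)) = (-16*(-4))*(131/2 - ½*7²) = 64*(131/2 - ½*49) = 64*(131/2 - 49/2) = 64*41 = 2624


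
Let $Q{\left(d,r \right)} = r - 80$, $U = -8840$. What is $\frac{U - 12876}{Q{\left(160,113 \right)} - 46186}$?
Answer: $\frac{21716}{46153} \approx 0.47052$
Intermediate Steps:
$Q{\left(d,r \right)} = -80 + r$ ($Q{\left(d,r \right)} = r - 80 = -80 + r$)
$\frac{U - 12876}{Q{\left(160,113 \right)} - 46186} = \frac{-8840 - 12876}{\left(-80 + 113\right) - 46186} = - \frac{21716}{33 - 46186} = - \frac{21716}{-46153} = \left(-21716\right) \left(- \frac{1}{46153}\right) = \frac{21716}{46153}$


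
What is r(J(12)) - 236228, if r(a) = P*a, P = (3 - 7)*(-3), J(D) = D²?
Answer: -234500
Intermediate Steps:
P = 12 (P = -4*(-3) = 12)
r(a) = 12*a
r(J(12)) - 236228 = 12*12² - 236228 = 12*144 - 236228 = 1728 - 236228 = -234500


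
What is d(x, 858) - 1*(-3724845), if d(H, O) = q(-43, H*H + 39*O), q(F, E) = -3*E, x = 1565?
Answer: -3723216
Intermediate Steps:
d(H, O) = -117*O - 3*H² (d(H, O) = -3*(H*H + 39*O) = -3*(H² + 39*O) = -117*O - 3*H²)
d(x, 858) - 1*(-3724845) = (-117*858 - 3*1565²) - 1*(-3724845) = (-100386 - 3*2449225) + 3724845 = (-100386 - 7347675) + 3724845 = -7448061 + 3724845 = -3723216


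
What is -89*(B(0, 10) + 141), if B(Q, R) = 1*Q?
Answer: -12549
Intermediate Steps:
B(Q, R) = Q
-89*(B(0, 10) + 141) = -89*(0 + 141) = -89*141 = -12549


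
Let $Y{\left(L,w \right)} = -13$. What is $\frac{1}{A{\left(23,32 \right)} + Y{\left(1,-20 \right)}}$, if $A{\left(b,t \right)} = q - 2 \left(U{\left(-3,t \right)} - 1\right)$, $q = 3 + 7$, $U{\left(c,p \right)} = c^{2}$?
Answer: $- \frac{1}{19} \approx -0.052632$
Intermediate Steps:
$q = 10$
$A{\left(b,t \right)} = -6$ ($A{\left(b,t \right)} = 10 - 2 \left(\left(-3\right)^{2} - 1\right) = 10 - 2 \left(9 - 1\right) = 10 - 16 = -6$)
$\frac{1}{A{\left(23,32 \right)} + Y{\left(1,-20 \right)}} = \frac{1}{-6 - 13} = \frac{1}{-19} = - \frac{1}{19}$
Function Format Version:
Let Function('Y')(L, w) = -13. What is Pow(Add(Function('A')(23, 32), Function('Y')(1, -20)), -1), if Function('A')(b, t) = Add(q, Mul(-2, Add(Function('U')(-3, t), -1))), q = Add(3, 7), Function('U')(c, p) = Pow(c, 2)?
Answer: Rational(-1, 19) ≈ -0.052632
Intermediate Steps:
q = 10
Function('A')(b, t) = -6 (Function('A')(b, t) = Add(10, Mul(-2, Add(Pow(-3, 2), -1))) = Add(10, Mul(-2, Add(9, -1))) = Add(10, Mul(-2, 8)) = Add(10, -16) = -6)
Pow(Add(Function('A')(23, 32), Function('Y')(1, -20)), -1) = Pow(Add(-6, -13), -1) = Pow(-19, -1) = Rational(-1, 19)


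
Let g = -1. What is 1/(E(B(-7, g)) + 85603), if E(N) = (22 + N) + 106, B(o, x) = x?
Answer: 1/85730 ≈ 1.1665e-5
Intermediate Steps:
E(N) = 128 + N
1/(E(B(-7, g)) + 85603) = 1/((128 - 1) + 85603) = 1/(127 + 85603) = 1/85730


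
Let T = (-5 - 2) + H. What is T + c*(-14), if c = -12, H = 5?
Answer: 166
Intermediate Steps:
T = -2 (T = (-5 - 2) + 5 = -7 + 5 = -2)
T + c*(-14) = -2 - 12*(-14) = -2 + 168 = 166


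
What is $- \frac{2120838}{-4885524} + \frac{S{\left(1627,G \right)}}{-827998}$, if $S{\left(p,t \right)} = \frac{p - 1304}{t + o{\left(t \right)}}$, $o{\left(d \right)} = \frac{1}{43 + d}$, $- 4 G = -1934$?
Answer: $\frac{21286940295957737}{49036301212081890} \approx 0.43411$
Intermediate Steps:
$G = \frac{967}{2}$ ($G = \left(- \frac{1}{4}\right) \left(-1934\right) = \frac{967}{2} \approx 483.5$)
$S{\left(p,t \right)} = \frac{-1304 + p}{t + \frac{1}{43 + t}}$ ($S{\left(p,t \right)} = \frac{p - 1304}{t + \frac{1}{43 + t}} = \frac{-1304 + p}{t + \frac{1}{43 + t}}$)
$- \frac{2120838}{-4885524} + \frac{S{\left(1627,G \right)}}{-827998} = - \frac{2120838}{-4885524} + \frac{\frac{1}{1 + \frac{967 \left(43 + \frac{967}{2}\right)}{2}} \left(-1304 + 1627\right) \left(43 + \frac{967}{2}\right)}{-827998} = \left(-2120838\right) \left(- \frac{1}{4885524}\right) + \frac{1}{1 + \frac{967}{2} \cdot \frac{1053}{2}} \cdot 323 \cdot \frac{1053}{2} \left(- \frac{1}{827998}\right) = \frac{353473}{814254} + \frac{1}{1 + \frac{1018251}{4}} \cdot 323 \cdot \frac{1053}{2} \left(- \frac{1}{827998}\right) = \frac{353473}{814254} + \frac{1}{\frac{1018255}{4}} \cdot 323 \cdot \frac{1053}{2} \left(- \frac{1}{827998}\right) = \frac{353473}{814254} + \frac{4}{1018255} \cdot 323 \cdot \frac{1053}{2} \left(- \frac{1}{827998}\right) = \frac{353473}{814254} + \frac{680238}{1018255} \left(- \frac{1}{827998}\right) = \frac{353473}{814254} - \frac{340119}{421556551745} = \frac{21286940295957737}{49036301212081890}$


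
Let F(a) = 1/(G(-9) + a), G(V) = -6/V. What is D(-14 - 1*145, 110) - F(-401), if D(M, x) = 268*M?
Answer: -51177009/1201 ≈ -42612.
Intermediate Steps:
F(a) = 1/(⅔ + a) (F(a) = 1/(-6/(-9) + a) = 1/(-6*(-⅑) + a) = 1/(⅔ + a))
D(-14 - 1*145, 110) - F(-401) = 268*(-14 - 1*145) - 3/(2 + 3*(-401)) = 268*(-14 - 145) - 3/(2 - 1203) = 268*(-159) - 3/(-1201) = -42612 - 3*(-1)/1201 = -42612 - 1*(-3/1201) = -42612 + 3/1201 = -51177009/1201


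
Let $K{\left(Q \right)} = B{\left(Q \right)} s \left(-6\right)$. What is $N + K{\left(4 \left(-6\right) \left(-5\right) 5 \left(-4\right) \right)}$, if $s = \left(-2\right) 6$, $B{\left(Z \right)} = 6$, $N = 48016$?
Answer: $48448$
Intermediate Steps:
$s = -12$
$K{\left(Q \right)} = 432$ ($K{\left(Q \right)} = 6 \left(-12\right) \left(-6\right) = \left(-72\right) \left(-6\right) = 432$)
$N + K{\left(4 \left(-6\right) \left(-5\right) 5 \left(-4\right) \right)} = 48016 + 432 = 48448$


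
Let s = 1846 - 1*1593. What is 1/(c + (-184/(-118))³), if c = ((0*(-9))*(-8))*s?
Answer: 205379/778688 ≈ 0.26375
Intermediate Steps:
s = 253 (s = 1846 - 1593 = 253)
c = 0 (c = ((0*(-9))*(-8))*253 = (0*(-8))*253 = 0*253 = 0)
1/(c + (-184/(-118))³) = 1/(0 + (-184/(-118))³) = 1/(0 + (-184*(-1/118))³) = 1/(0 + (92/59)³) = 1/(0 + 778688/205379) = 1/(778688/205379) = 205379/778688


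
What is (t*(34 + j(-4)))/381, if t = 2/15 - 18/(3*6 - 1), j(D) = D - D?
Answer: -472/5715 ≈ -0.082590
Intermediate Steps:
j(D) = 0
t = -236/255 (t = 2*(1/15) - 18/(18 - 1) = 2/15 - 18/17 = -236/255 ≈ -0.92549)
(t*(34 + j(-4)))/381 = -236*(34 + 0)/255/381 = -236/255*34*(1/381) = -472/15*1/381 = -472/5715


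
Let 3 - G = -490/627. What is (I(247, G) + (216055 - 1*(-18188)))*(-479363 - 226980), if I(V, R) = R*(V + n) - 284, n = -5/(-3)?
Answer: -28372234402385/171 ≈ -1.6592e+11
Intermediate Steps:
G = 2371/627 (G = 3 - (-490)/627 = 3 - 1*(-490/627) = 3 + 490/627 = 2371/627 ≈ 3.7815)
n = 5/3 (n = -5*(-1/3) = 5/3 ≈ 1.6667)
I(V, R) = -284 + R*(5/3 + V) (I(V, R) = R*(V + 5/3) - 284 = R*(5/3 + V) - 284 = -284 + R*(5/3 + V))
(I(247, G) + (216055 - 1*(-18188)))*(-479363 - 226980) = ((-284 + (5/3)*(2371/627) + (2371/627)*247) + (216055 - 1*(-18188)))*(-479363 - 226980) = ((-284 + 11855/1881 + 30823/33) + (216055 + 18188))*(-706343) = (1234562/1881 + 234243)*(-706343) = (441845645/1881)*(-706343) = -28372234402385/171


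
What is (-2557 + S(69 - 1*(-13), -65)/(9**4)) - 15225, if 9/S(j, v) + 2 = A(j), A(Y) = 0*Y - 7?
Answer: -116667703/6561 ≈ -17782.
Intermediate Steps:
A(Y) = -7 (A(Y) = 0 - 7 = -7)
S(j, v) = -1 (S(j, v) = 9/(-2 - 7) = 9/(-9) = 9*(-1/9) = -1)
(-2557 + S(69 - 1*(-13), -65)/(9**4)) - 15225 = (-2557 - 1/(9**4)) - 15225 = (-2557 - 1/6561) - 15225 = -16776478/6561 - 15225 = -116667703/6561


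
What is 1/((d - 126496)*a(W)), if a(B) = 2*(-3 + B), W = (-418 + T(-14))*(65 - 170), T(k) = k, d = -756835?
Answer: -1/80130488334 ≈ -1.2480e-11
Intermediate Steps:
W = 45360 (W = (-418 - 14)*(65 - 170) = -432*(-105) = 45360)
a(B) = -6 + 2*B
1/((d - 126496)*a(W)) = 1/((-756835 - 126496)*(-6 + 2*45360)) = 1/((-883331)*(-6 + 90720)) = -1/883331/90714 = -1/883331*1/90714 = -1/80130488334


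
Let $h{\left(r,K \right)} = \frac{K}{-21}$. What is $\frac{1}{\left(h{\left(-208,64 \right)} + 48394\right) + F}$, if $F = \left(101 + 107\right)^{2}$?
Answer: $\frac{21}{1924754} \approx 1.091 \cdot 10^{-5}$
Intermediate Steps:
$h{\left(r,K \right)} = - \frac{K}{21}$ ($h{\left(r,K \right)} = K \left(- \frac{1}{21}\right) = - \frac{K}{21}$)
$F = 43264$ ($F = 208^{2} = 43264$)
$\frac{1}{\left(h{\left(-208,64 \right)} + 48394\right) + F} = \frac{1}{\left(\left(- \frac{1}{21}\right) 64 + 48394\right) + 43264} = \frac{1}{\left(- \frac{64}{21} + 48394\right) + 43264} = \frac{1}{\frac{1016210}{21} + 43264} = \frac{1}{\frac{1924754}{21}} = \frac{21}{1924754}$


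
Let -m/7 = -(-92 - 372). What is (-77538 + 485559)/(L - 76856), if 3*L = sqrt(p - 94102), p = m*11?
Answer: -141114878892/26580866227 - 1224063*I*sqrt(129830)/53161732454 ≈ -5.3089 - 0.0082964*I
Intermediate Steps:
m = -3248 (m = -(-7)*(-92 - 372) = -(-7)*(-464) = -7*464 = -3248)
p = -35728 (p = -3248*11 = -35728)
L = I*sqrt(129830)/3 (L = sqrt(-35728 - 94102)/3 = sqrt(-129830)/3 = (I*sqrt(129830))/3 = I*sqrt(129830)/3 ≈ 120.11*I)
(-77538 + 485559)/(L - 76856) = (-77538 + 485559)/(I*sqrt(129830)/3 - 76856) = 408021/(-76856 + I*sqrt(129830)/3)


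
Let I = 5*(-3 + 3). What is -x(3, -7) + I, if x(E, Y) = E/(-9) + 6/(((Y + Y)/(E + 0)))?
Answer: 34/21 ≈ 1.6190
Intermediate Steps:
I = 0 (I = 5*0 = 0)
x(E, Y) = -E/9 + 3*E/Y (x(E, Y) = E*(-1/9) + 6/(((2*Y)/E)) = -E/9 + 6/((2*Y/E)) = -E/9 + 6*(E/(2*Y)) = -E/9 + 3*E/Y)
-x(3, -7) + I = -3*(27 - 1*(-7))/(9*(-7)) + 0 = -3*(-1)*(27 + 7)/(9*7) + 0 = -3*(-1)*34/(9*7) + 0 = -1*(-34/21) + 0 = 34/21 + 0 = 34/21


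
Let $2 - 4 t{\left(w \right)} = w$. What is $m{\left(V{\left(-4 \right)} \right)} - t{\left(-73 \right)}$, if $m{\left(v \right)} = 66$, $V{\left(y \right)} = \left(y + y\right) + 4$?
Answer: $\frac{189}{4} \approx 47.25$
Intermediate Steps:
$V{\left(y \right)} = 4 + 2 y$ ($V{\left(y \right)} = 2 y + 4 = 4 + 2 y$)
$t{\left(w \right)} = \frac{1}{2} - \frac{w}{4}$
$m{\left(V{\left(-4 \right)} \right)} - t{\left(-73 \right)} = 66 - \left(\frac{1}{2} - - \frac{73}{4}\right) = 66 - \left(\frac{1}{2} + \frac{73}{4}\right) = 66 - \frac{75}{4} = \frac{189}{4}$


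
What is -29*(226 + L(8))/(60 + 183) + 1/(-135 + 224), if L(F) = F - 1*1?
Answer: -601130/21627 ≈ -27.795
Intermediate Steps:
L(F) = -1 + F (L(F) = F - 1 = -1 + F)
-29*(226 + L(8))/(60 + 183) + 1/(-135 + 224) = -29*(226 + (-1 + 8))/(60 + 183) + 1/(-135 + 224) = -29*(226 + 7)/243 + 1/89 = -6757/243 + 1/89 = -601130/21627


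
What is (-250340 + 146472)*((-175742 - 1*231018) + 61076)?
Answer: 35905505712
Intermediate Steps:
(-250340 + 146472)*((-175742 - 1*231018) + 61076) = -103868*((-175742 - 231018) + 61076) = -103868*(-406760 + 61076) = -103868*(-345684) = 35905505712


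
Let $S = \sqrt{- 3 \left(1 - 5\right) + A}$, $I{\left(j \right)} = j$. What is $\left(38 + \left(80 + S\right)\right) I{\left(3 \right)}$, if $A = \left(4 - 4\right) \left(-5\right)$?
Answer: $354 + 6 \sqrt{3} \approx 364.39$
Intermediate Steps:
$A = 0$ ($A = 0 \left(-5\right) = 0$)
$S = 2 \sqrt{3}$ ($S = \sqrt{- 3 \left(1 - 5\right) + 0} = \sqrt{\left(-3\right) \left(-4\right) + 0} = \sqrt{12 + 0} = \sqrt{12} = 2 \sqrt{3} \approx 3.4641$)
$\left(38 + \left(80 + S\right)\right) I{\left(3 \right)} = \left(38 + \left(80 + 2 \sqrt{3}\right)\right) 3 = \left(118 + 2 \sqrt{3}\right) 3 = 354 + 6 \sqrt{3}$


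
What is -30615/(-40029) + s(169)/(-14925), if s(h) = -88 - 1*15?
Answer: 153683954/199144275 ≈ 0.77172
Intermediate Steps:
s(h) = -103 (s(h) = -88 - 15 = -103)
-30615/(-40029) + s(169)/(-14925) = -30615/(-40029) - 103/(-14925) = -30615*(-1/40029) - 103*(-1/14925) = 10205/13343 + 103/14925 = 153683954/199144275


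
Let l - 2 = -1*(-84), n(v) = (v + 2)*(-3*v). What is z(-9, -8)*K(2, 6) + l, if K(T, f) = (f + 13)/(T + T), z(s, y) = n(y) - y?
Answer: -560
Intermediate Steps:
n(v) = -3*v*(2 + v) (n(v) = (2 + v)*(-3*v) = -3*v*(2 + v))
z(s, y) = -y - 3*y*(2 + y) (z(s, y) = -3*y*(2 + y) - y = -y - 3*y*(2 + y))
l = 86 (l = 2 - 1*(-84) = 2 + 84 = 86)
K(T, f) = (13 + f)/(2*T) (K(T, f) = (13 + f)/((2*T)) = (13 + f)*(1/(2*T)) = (13 + f)/(2*T))
z(-9, -8)*K(2, 6) + l = (-8*(-7 - 3*(-8)))*((1/2)*(13 + 6)/2) + 86 = (-8*(-7 + 24))*((1/2)*(1/2)*19) + 86 = -8*17*(19/4) + 86 = -136*19/4 + 86 = -646 + 86 = -560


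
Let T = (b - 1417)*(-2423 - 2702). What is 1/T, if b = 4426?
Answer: -1/15421125 ≈ -6.4846e-8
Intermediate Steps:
T = -15421125 (T = (4426 - 1417)*(-2423 - 2702) = 3009*(-5125) = -15421125)
1/T = 1/(-15421125) = -1/15421125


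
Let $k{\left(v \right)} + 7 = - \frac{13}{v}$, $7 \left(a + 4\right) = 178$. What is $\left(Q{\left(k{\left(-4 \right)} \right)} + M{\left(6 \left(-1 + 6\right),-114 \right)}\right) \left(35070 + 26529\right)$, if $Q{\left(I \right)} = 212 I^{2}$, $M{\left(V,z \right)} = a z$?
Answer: $\frac{928604925}{28} \approx 3.3164 \cdot 10^{7}$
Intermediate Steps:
$a = \frac{150}{7}$ ($a = -4 + \frac{1}{7} \cdot 178 = -4 + \frac{178}{7} = \frac{150}{7} \approx 21.429$)
$M{\left(V,z \right)} = \frac{150 z}{7}$
$k{\left(v \right)} = -7 - \frac{13}{v}$
$\left(Q{\left(k{\left(-4 \right)} \right)} + M{\left(6 \left(-1 + 6\right),-114 \right)}\right) \left(35070 + 26529\right) = \left(212 \left(-7 - \frac{13}{-4}\right)^{2} + \frac{150}{7} \left(-114\right)\right) \left(35070 + 26529\right) = \left(212 \left(-7 - - \frac{13}{4}\right)^{2} - \frac{17100}{7}\right) 61599 = \left(212 \left(-7 + \frac{13}{4}\right)^{2} - \frac{17100}{7}\right) 61599 = \left(212 \left(- \frac{15}{4}\right)^{2} - \frac{17100}{7}\right) 61599 = \left(212 \cdot \frac{225}{16} - \frac{17100}{7}\right) 61599 = \left(\frac{11925}{4} - \frac{17100}{7}\right) 61599 = \frac{15075}{28} \cdot 61599 = \frac{928604925}{28}$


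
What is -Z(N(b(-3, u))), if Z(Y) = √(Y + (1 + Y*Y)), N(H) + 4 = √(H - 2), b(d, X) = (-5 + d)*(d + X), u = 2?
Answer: -√(19 - 7*√6) ≈ -1.3615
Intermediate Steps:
b(d, X) = (-5 + d)*(X + d)
N(H) = -4 + √(-2 + H) (N(H) = -4 + √(H - 2) = -4 + √(-2 + H))
Z(Y) = √(1 + Y + Y²) (Z(Y) = √(Y + (1 + Y²)) = √(1 + Y + Y²))
-Z(N(b(-3, u))) = -√(1 + (-4 + √(-2 + ((-3)² - 5*2 - 5*(-3) + 2*(-3)))) + (-4 + √(-2 + ((-3)² - 5*2 - 5*(-3) + 2*(-3))))²) = -√(1 + (-4 + √(-2 + (9 - 10 + 15 - 6))) + (-4 + √(-2 + (9 - 10 + 15 - 6)))²) = -√(1 + (-4 + √(-2 + 8)) + (-4 + √(-2 + 8))²) = -√(1 + (-4 + √6) + (-4 + √6)²) = -√(-3 + √6 + (-4 + √6)²)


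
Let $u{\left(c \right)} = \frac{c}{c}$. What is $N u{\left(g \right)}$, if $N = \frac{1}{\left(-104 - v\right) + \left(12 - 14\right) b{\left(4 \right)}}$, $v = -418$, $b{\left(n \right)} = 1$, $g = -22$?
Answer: $\frac{1}{312} \approx 0.0032051$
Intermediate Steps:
$u{\left(c \right)} = 1$
$N = \frac{1}{312}$ ($N = \frac{1}{\left(-104 - -418\right) + \left(12 - 14\right) 1} = \frac{1}{\left(-104 + 418\right) - 2} = \frac{1}{314 - 2} = \frac{1}{312} \approx 0.0032051$)
$N u{\left(g \right)} = \frac{1}{312} \cdot 1 = \frac{1}{312}$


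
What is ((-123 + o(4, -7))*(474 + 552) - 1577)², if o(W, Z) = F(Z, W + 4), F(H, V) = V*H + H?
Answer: 37022762569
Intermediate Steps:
F(H, V) = H + H*V (F(H, V) = H*V + H = H + H*V)
o(W, Z) = Z*(5 + W) (o(W, Z) = Z*(1 + (W + 4)) = Z*(1 + (4 + W)) = Z*(5 + W))
((-123 + o(4, -7))*(474 + 552) - 1577)² = ((-123 - 7*(5 + 4))*(474 + 552) - 1577)² = ((-123 - 7*9)*1026 - 1577)² = ((-123 - 63)*1026 - 1577)² = (-186*1026 - 1577)² = (-190836 - 1577)² = (-192413)² = 37022762569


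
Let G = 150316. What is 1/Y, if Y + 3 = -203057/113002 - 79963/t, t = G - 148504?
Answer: -102379812/5009098541 ≈ -0.020439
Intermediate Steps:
t = 1812 (t = 150316 - 148504 = 1812)
Y = -5009098541/102379812 (Y = -3 + (-203057/113002 - 79963/1812) = -3 - 4701959105/102379812 = -5009098541/102379812 ≈ -48.927)
1/Y = 1/(-5009098541/102379812) = -102379812/5009098541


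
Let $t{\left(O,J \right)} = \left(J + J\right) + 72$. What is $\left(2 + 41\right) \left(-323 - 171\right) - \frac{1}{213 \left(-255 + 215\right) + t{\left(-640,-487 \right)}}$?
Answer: $- \frac{200142123}{9422} \approx -21242.0$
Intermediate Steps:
$t{\left(O,J \right)} = 72 + 2 J$ ($t{\left(O,J \right)} = 2 J + 72 = 72 + 2 J$)
$\left(2 + 41\right) \left(-323 - 171\right) - \frac{1}{213 \left(-255 + 215\right) + t{\left(-640,-487 \right)}} = \left(2 + 41\right) \left(-323 - 171\right) - \frac{1}{213 \left(-255 + 215\right) + \left(72 + 2 \left(-487\right)\right)} = 43 \left(-494\right) - \frac{1}{213 \left(-40\right) + \left(72 - 974\right)} = -21242 - \frac{1}{-8520 - 902} = -21242 - \frac{1}{-9422} = -21242 - - \frac{1}{9422} = -21242 + \frac{1}{9422} = - \frac{200142123}{9422}$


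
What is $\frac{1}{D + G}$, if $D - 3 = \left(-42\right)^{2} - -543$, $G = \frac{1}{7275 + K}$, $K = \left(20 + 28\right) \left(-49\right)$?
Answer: $\frac{4923}{11372131} \approx 0.0004329$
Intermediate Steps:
$K = -2352$ ($K = 48 \left(-49\right) = -2352$)
$G = \frac{1}{4923}$ ($G = \frac{1}{7275 - 2352} = \frac{1}{4923} \approx 0.00020313$)
$D = 2310$ ($D = 3 + \left(\left(-42\right)^{2} - -543\right) = 3 + \left(1764 + 543\right) = 3 + 2307 = 2310$)
$\frac{1}{D + G} = \frac{1}{2310 + \frac{1}{4923}} = \frac{1}{\frac{11372131}{4923}} = \frac{4923}{11372131}$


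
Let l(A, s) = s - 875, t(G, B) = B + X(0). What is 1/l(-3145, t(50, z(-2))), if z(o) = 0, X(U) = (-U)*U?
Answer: -1/875 ≈ -0.0011429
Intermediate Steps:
X(U) = -U²
t(G, B) = B (t(G, B) = B - 1*0² = B - 1*0 = B + 0 = B)
l(A, s) = -875 + s
1/l(-3145, t(50, z(-2))) = 1/(-875 + 0) = 1/(-875) = -1/875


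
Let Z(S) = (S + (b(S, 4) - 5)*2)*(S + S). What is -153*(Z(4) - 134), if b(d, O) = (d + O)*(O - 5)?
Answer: 47430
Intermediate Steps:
b(d, O) = (-5 + O)*(O + d) (b(d, O) = (O + d)*(-5 + O) = (-5 + O)*(O + d))
Z(S) = 2*S*(-18 - S) (Z(S) = (S + ((4**2 - 5*4 - 5*S + 4*S) - 5)*2)*(S + S) = (S + ((16 - 20 - 5*S + 4*S) - 5)*2)*(2*S) = (S + ((-4 - S) - 5)*2)*(2*S) = (S + (-9 - S)*2)*(2*S) = (S + (-18 - 2*S))*(2*S) = (-18 - S)*(2*S) = 2*S*(-18 - S))
-153*(Z(4) - 134) = -153*(-2*4*(18 + 4) - 134) = -153*(-2*4*22 - 134) = -153*(-176 - 134) = -153*(-310) = 47430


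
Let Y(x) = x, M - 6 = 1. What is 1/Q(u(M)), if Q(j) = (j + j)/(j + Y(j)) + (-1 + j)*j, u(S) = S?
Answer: 1/43 ≈ 0.023256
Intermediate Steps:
M = 7 (M = 6 + 1 = 7)
Q(j) = 1 + j*(-1 + j) (Q(j) = (j + j)/(j + j) + (-1 + j)*j = (2*j)/((2*j)) + j*(-1 + j) = (2*j)*(1/(2*j)) + j*(-1 + j) = 1 + j*(-1 + j))
1/Q(u(M)) = 1/(1 + 7**2 - 1*7) = 1/(1 + 49 - 7) = 1/43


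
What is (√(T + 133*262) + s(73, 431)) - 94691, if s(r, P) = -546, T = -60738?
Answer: -95237 + 2*I*√6473 ≈ -95237.0 + 160.91*I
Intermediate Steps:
(√(T + 133*262) + s(73, 431)) - 94691 = (√(-60738 + 133*262) - 546) - 94691 = (√(-60738 + 34846) - 546) - 94691 = (√(-25892) - 546) - 94691 = (2*I*√6473 - 546) - 94691 = (-546 + 2*I*√6473) - 94691 = -95237 + 2*I*√6473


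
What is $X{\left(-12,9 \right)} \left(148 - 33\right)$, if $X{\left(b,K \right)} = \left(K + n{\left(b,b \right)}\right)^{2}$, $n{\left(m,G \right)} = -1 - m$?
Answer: $46000$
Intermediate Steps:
$X{\left(b,K \right)} = \left(-1 + K - b\right)^{2}$ ($X{\left(b,K \right)} = \left(K - \left(1 + b\right)\right)^{2} = \left(-1 + K - b\right)^{2}$)
$X{\left(-12,9 \right)} \left(148 - 33\right) = \left(1 - 12 - 9\right)^{2} \left(148 - 33\right) = \left(1 - 12 - 9\right)^{2} \cdot 115 = \left(-20\right)^{2} \cdot 115 = 400 \cdot 115 = 46000$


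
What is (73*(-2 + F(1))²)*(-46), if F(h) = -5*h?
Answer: -164542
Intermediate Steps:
(73*(-2 + F(1))²)*(-46) = (73*(-2 - 5*1)²)*(-46) = (73*(-2 - 5)²)*(-46) = (73*(-7)²)*(-46) = (73*49)*(-46) = 3577*(-46) = -164542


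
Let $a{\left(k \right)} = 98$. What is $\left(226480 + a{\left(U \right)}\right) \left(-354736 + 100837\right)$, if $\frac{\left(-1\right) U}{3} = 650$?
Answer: $-57527927622$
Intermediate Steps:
$U = -1950$ ($U = \left(-3\right) 650 = -1950$)
$\left(226480 + a{\left(U \right)}\right) \left(-354736 + 100837\right) = \left(226480 + 98\right) \left(-354736 + 100837\right) = 226578 \left(-253899\right) = -57527927622$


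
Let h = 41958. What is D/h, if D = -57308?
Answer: -28654/20979 ≈ -1.3658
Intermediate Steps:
D/h = -57308/41958 = -57308*1/41958 = -28654/20979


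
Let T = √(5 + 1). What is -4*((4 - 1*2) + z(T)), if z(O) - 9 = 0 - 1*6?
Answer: -20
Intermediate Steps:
T = √6 ≈ 2.4495
z(O) = 3 (z(O) = 9 + (0 - 1*6) = 9 + (0 - 6) = 9 - 6 = 3)
-4*((4 - 1*2) + z(T)) = -4*((4 - 1*2) + 3) = -4*((4 - 2) + 3) = -4*(2 + 3) = -4*5 = -20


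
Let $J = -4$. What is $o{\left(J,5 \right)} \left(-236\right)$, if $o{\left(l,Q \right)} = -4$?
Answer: $944$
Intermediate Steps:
$o{\left(J,5 \right)} \left(-236\right) = \left(-4\right) \left(-236\right) = 944$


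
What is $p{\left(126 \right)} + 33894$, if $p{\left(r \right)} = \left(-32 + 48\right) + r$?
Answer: $34036$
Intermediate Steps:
$p{\left(r \right)} = 16 + r$
$p{\left(126 \right)} + 33894 = \left(16 + 126\right) + 33894 = 142 + 33894 = 34036$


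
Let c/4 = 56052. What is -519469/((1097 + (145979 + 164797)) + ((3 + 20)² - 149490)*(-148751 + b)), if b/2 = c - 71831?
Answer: 519469/23238051010 ≈ 2.2354e-5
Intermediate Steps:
c = 224208 (c = 4*56052 = 224208)
b = 304754 (b = 2*(224208 - 71831) = 2*152377 = 304754)
-519469/((1097 + (145979 + 164797)) + ((3 + 20)² - 149490)*(-148751 + b)) = -519469/((1097 + (145979 + 164797)) + ((3 + 20)² - 149490)*(-148751 + 304754)) = -519469/((1097 + 310776) + (23² - 149490)*156003) = -519469/(311873 + (529 - 149490)*156003) = -519469/(311873 - 148961*156003) = -519469/(311873 - 23238362883) = -519469/(-23238051010) = -519469*(-1/23238051010) = 519469/23238051010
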